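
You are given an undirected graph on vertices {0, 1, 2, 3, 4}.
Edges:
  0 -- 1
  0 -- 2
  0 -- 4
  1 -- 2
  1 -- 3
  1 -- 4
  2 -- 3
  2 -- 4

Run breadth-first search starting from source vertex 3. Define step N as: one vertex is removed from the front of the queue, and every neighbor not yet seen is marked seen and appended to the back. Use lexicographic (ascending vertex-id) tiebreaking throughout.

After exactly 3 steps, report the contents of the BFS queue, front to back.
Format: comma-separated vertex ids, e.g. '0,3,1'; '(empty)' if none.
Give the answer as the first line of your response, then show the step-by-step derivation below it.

0,4

step 1: dequeue 3; queue=[1,2]; order=3
step 2: dequeue 1; queue=[2,0,4]; order=3,1
step 3: dequeue 2; queue=[0,4]; order=3,1,2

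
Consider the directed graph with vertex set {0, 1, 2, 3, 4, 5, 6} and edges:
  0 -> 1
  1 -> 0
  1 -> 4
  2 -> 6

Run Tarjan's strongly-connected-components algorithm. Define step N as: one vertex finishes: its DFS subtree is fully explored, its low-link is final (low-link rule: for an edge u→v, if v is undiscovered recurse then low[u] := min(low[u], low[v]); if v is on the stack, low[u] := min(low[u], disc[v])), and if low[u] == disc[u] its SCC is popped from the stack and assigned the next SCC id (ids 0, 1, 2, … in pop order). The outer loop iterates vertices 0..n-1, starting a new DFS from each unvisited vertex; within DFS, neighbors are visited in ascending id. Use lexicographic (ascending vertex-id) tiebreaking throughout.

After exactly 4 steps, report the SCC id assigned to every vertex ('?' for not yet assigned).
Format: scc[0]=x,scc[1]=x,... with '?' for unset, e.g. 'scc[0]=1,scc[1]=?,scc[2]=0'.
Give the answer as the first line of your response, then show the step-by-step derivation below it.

scc[0]=1,scc[1]=1,scc[2]=?,scc[3]=?,scc[4]=0,scc[5]=?,scc[6]=2

step 1: low=(low[0]=0,low[1]=0,low[2]=?,low[3]=?,low[4]=2,low[5]=?,low[6]=?); scc=(scc[0]=?,scc[1]=?,scc[2]=?,scc[3]=?,scc[4]=0,scc[5]=?,scc[6]=?)
step 2: low=(low[0]=0,low[1]=0,low[2]=?,low[3]=?,low[4]=2,low[5]=?,low[6]=?); scc=(scc[0]=?,scc[1]=?,scc[2]=?,scc[3]=?,scc[4]=0,scc[5]=?,scc[6]=?)
step 3: low=(low[0]=0,low[1]=0,low[2]=?,low[3]=?,low[4]=2,low[5]=?,low[6]=?); scc=(scc[0]=1,scc[1]=1,scc[2]=?,scc[3]=?,scc[4]=0,scc[5]=?,scc[6]=?)
step 4: low=(low[0]=0,low[1]=0,low[2]=3,low[3]=?,low[4]=2,low[5]=?,low[6]=4); scc=(scc[0]=1,scc[1]=1,scc[2]=?,scc[3]=?,scc[4]=0,scc[5]=?,scc[6]=2)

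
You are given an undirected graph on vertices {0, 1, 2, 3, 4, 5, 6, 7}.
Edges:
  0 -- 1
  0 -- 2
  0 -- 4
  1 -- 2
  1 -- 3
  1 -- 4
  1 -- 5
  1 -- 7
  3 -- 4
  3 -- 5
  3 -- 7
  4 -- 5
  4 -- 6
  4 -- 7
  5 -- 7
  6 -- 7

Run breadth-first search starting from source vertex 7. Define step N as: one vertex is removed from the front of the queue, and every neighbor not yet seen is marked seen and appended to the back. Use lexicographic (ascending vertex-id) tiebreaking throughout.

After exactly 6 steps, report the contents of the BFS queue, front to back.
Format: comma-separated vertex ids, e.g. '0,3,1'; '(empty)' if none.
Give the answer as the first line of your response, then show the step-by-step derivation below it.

0,2

step 1: dequeue 7; queue=[1,3,4,5,6]; order=7
step 2: dequeue 1; queue=[3,4,5,6,0,2]; order=7,1
step 3: dequeue 3; queue=[4,5,6,0,2]; order=7,1,3
step 4: dequeue 4; queue=[5,6,0,2]; order=7,1,3,4
step 5: dequeue 5; queue=[6,0,2]; order=7,1,3,4,5
step 6: dequeue 6; queue=[0,2]; order=7,1,3,4,5,6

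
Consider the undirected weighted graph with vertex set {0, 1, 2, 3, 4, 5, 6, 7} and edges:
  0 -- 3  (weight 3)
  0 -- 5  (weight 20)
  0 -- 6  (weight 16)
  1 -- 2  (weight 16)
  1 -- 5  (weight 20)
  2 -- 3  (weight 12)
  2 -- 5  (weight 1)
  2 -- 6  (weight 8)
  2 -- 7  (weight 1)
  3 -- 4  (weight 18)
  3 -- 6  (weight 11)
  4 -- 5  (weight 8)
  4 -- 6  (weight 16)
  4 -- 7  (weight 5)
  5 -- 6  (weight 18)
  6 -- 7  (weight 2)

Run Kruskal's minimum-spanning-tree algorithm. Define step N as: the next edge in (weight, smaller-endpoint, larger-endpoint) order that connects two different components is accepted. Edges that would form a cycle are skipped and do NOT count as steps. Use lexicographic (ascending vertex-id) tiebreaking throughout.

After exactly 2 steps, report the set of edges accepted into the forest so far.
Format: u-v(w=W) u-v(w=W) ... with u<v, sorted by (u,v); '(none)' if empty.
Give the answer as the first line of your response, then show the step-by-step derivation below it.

2-5(w=1) 2-7(w=1)

step 1: add edge 2-5 (w=1); MST = {2-5(w=1)}
step 2: add edge 2-7 (w=1); MST = {2-5(w=1) 2-7(w=1)}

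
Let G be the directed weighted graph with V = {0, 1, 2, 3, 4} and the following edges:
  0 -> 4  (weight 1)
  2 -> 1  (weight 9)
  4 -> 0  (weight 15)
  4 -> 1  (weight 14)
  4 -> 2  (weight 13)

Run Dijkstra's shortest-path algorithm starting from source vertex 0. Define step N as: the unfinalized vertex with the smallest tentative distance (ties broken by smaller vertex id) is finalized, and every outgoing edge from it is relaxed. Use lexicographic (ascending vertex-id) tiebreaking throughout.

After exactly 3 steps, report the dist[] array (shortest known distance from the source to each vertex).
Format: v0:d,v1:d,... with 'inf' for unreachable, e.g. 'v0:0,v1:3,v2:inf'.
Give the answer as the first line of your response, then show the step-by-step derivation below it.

v0:0,v1:15,v2:14,v3:inf,v4:1

step 1: dist = v0:0,v1:inf,v2:inf,v3:inf,v4:1
step 2: dist = v0:0,v1:15,v2:14,v3:inf,v4:1
step 3: dist = v0:0,v1:15,v2:14,v3:inf,v4:1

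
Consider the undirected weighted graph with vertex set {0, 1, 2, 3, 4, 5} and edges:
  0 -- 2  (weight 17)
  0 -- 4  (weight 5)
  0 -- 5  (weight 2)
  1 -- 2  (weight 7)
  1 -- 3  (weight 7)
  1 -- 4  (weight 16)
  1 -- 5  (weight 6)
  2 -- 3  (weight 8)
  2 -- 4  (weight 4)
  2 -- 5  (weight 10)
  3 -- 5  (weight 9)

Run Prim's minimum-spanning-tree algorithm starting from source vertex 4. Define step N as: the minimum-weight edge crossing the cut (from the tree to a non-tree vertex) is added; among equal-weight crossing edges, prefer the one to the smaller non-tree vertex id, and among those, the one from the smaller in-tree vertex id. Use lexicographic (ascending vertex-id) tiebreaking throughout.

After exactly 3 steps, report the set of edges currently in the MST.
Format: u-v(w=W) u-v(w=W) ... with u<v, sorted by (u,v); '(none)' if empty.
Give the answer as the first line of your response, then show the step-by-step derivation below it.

0-4(w=5) 0-5(w=2) 2-4(w=4)

step 1: add edge 2-4 (w=4); MST = {2-4(w=4)}
step 2: add edge 0-4 (w=5); MST = {0-4(w=5) 2-4(w=4)}
step 3: add edge 0-5 (w=2); MST = {0-4(w=5) 0-5(w=2) 2-4(w=4)}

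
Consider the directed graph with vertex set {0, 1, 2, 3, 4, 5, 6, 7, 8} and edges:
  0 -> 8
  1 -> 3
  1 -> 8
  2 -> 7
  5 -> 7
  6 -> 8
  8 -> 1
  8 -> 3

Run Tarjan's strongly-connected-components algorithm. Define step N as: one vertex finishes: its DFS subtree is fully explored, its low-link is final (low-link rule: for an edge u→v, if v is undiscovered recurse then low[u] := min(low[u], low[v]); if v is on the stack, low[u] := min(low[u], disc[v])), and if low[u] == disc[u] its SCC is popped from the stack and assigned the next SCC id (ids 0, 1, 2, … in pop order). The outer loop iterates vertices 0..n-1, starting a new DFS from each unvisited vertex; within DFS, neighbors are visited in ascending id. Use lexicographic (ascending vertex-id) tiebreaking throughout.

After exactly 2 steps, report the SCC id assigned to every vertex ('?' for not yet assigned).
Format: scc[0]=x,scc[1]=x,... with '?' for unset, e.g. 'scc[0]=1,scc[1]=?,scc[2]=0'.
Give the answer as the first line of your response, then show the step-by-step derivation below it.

scc[0]=?,scc[1]=?,scc[2]=?,scc[3]=0,scc[4]=?,scc[5]=?,scc[6]=?,scc[7]=?,scc[8]=?

step 1: low=(low[0]=0,low[1]=2,low[2]=?,low[3]=3,low[4]=?,low[5]=?,low[6]=?,low[7]=?,low[8]=1); scc=(scc[0]=?,scc[1]=?,scc[2]=?,scc[3]=0,scc[4]=?,scc[5]=?,scc[6]=?,scc[7]=?,scc[8]=?)
step 2: low=(low[0]=0,low[1]=1,low[2]=?,low[3]=3,low[4]=?,low[5]=?,low[6]=?,low[7]=?,low[8]=1); scc=(scc[0]=?,scc[1]=?,scc[2]=?,scc[3]=0,scc[4]=?,scc[5]=?,scc[6]=?,scc[7]=?,scc[8]=?)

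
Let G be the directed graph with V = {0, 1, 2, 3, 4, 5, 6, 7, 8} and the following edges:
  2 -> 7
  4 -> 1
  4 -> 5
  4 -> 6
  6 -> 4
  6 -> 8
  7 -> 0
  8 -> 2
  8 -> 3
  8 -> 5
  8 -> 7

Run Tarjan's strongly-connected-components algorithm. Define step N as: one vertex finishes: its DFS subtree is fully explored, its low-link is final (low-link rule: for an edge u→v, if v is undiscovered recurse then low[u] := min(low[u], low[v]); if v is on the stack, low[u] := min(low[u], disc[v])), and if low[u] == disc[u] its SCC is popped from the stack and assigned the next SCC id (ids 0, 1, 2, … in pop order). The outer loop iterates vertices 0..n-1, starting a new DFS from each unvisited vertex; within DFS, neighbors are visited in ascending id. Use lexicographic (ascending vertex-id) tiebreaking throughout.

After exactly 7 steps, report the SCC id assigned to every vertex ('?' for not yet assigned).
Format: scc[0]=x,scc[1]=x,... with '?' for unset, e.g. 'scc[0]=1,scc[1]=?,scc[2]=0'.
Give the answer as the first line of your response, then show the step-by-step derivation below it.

scc[0]=0,scc[1]=1,scc[2]=3,scc[3]=4,scc[4]=?,scc[5]=5,scc[6]=?,scc[7]=2,scc[8]=6

step 1: low=(low[0]=0,low[1]=?,low[2]=?,low[3]=?,low[4]=?,low[5]=?,low[6]=?,low[7]=?,low[8]=?); scc=(scc[0]=0,scc[1]=?,scc[2]=?,scc[3]=?,scc[4]=?,scc[5]=?,scc[6]=?,scc[7]=?,scc[8]=?)
step 2: low=(low[0]=0,low[1]=1,low[2]=?,low[3]=?,low[4]=?,low[5]=?,low[6]=?,low[7]=?,low[8]=?); scc=(scc[0]=0,scc[1]=1,scc[2]=?,scc[3]=?,scc[4]=?,scc[5]=?,scc[6]=?,scc[7]=?,scc[8]=?)
step 3: low=(low[0]=0,low[1]=1,low[2]=2,low[3]=?,low[4]=?,low[5]=?,low[6]=?,low[7]=3,low[8]=?); scc=(scc[0]=0,scc[1]=1,scc[2]=?,scc[3]=?,scc[4]=?,scc[5]=?,scc[6]=?,scc[7]=2,scc[8]=?)
step 4: low=(low[0]=0,low[1]=1,low[2]=2,low[3]=?,low[4]=?,low[5]=?,low[6]=?,low[7]=3,low[8]=?); scc=(scc[0]=0,scc[1]=1,scc[2]=3,scc[3]=?,scc[4]=?,scc[5]=?,scc[6]=?,scc[7]=2,scc[8]=?)
step 5: low=(low[0]=0,low[1]=1,low[2]=2,low[3]=4,low[4]=?,low[5]=?,low[6]=?,low[7]=3,low[8]=?); scc=(scc[0]=0,scc[1]=1,scc[2]=3,scc[3]=4,scc[4]=?,scc[5]=?,scc[6]=?,scc[7]=2,scc[8]=?)
step 6: low=(low[0]=0,low[1]=1,low[2]=2,low[3]=4,low[4]=5,low[5]=6,low[6]=?,low[7]=3,low[8]=?); scc=(scc[0]=0,scc[1]=1,scc[2]=3,scc[3]=4,scc[4]=?,scc[5]=5,scc[6]=?,scc[7]=2,scc[8]=?)
step 7: low=(low[0]=0,low[1]=1,low[2]=2,low[3]=4,low[4]=5,low[5]=6,low[6]=5,low[7]=3,low[8]=8); scc=(scc[0]=0,scc[1]=1,scc[2]=3,scc[3]=4,scc[4]=?,scc[5]=5,scc[6]=?,scc[7]=2,scc[8]=6)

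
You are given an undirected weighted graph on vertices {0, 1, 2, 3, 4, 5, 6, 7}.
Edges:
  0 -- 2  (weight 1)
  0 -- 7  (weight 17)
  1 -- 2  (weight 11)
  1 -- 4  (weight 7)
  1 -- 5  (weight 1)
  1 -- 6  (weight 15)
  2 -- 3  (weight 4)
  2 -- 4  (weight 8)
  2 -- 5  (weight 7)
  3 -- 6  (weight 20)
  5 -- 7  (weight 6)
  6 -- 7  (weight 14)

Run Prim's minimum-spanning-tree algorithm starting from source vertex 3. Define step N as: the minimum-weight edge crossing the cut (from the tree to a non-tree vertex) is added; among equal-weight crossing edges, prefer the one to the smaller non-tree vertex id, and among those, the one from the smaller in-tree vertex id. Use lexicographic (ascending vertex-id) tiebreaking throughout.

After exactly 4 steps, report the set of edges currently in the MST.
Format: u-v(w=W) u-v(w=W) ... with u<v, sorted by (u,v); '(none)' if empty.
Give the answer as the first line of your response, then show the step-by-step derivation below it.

0-2(w=1) 1-5(w=1) 2-3(w=4) 2-5(w=7)

step 1: add edge 2-3 (w=4); MST = {2-3(w=4)}
step 2: add edge 0-2 (w=1); MST = {0-2(w=1) 2-3(w=4)}
step 3: add edge 2-5 (w=7); MST = {0-2(w=1) 2-3(w=4) 2-5(w=7)}
step 4: add edge 1-5 (w=1); MST = {0-2(w=1) 1-5(w=1) 2-3(w=4) 2-5(w=7)}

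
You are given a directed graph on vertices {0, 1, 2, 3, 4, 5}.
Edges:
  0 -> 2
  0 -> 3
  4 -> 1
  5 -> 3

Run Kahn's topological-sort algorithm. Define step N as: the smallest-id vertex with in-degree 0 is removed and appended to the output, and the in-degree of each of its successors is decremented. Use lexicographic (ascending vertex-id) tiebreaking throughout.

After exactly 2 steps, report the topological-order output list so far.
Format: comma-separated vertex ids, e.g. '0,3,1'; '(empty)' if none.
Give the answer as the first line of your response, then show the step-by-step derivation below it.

0,2

step 1: output 0; order=[0]; indeg=(0,1,0,1,0,0)
step 2: output 2; order=[0,2]; indeg=(0,1,0,1,0,0)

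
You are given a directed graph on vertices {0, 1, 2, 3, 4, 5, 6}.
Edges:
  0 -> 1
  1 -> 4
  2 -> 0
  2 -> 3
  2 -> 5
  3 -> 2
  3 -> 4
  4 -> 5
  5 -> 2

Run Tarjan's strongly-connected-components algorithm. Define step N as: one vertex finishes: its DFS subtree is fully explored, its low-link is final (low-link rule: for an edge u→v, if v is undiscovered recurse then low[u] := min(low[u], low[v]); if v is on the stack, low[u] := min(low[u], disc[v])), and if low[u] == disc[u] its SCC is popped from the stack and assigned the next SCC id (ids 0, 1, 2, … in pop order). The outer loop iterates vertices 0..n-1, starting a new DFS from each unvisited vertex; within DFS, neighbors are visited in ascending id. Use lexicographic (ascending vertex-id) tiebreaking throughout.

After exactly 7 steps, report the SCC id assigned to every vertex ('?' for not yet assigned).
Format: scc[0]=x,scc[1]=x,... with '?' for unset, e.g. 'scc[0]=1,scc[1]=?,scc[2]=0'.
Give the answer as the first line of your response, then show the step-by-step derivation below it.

scc[0]=0,scc[1]=0,scc[2]=0,scc[3]=0,scc[4]=0,scc[5]=0,scc[6]=1

step 1: low=(low[0]=0,low[1]=1,low[2]=0,low[3]=2,low[4]=2,low[5]=3,low[6]=?); scc=(scc[0]=?,scc[1]=?,scc[2]=?,scc[3]=?,scc[4]=?,scc[5]=?,scc[6]=?)
step 2: low=(low[0]=0,low[1]=1,low[2]=0,low[3]=2,low[4]=2,low[5]=3,low[6]=?); scc=(scc[0]=?,scc[1]=?,scc[2]=?,scc[3]=?,scc[4]=?,scc[5]=?,scc[6]=?)
step 3: low=(low[0]=0,low[1]=1,low[2]=0,low[3]=2,low[4]=2,low[5]=0,low[6]=?); scc=(scc[0]=?,scc[1]=?,scc[2]=?,scc[3]=?,scc[4]=?,scc[5]=?,scc[6]=?)
step 4: low=(low[0]=0,low[1]=1,low[2]=0,low[3]=2,low[4]=0,low[5]=0,low[6]=?); scc=(scc[0]=?,scc[1]=?,scc[2]=?,scc[3]=?,scc[4]=?,scc[5]=?,scc[6]=?)
step 5: low=(low[0]=0,low[1]=0,low[2]=0,low[3]=2,low[4]=0,low[5]=0,low[6]=?); scc=(scc[0]=?,scc[1]=?,scc[2]=?,scc[3]=?,scc[4]=?,scc[5]=?,scc[6]=?)
step 6: low=(low[0]=0,low[1]=0,low[2]=0,low[3]=2,low[4]=0,low[5]=0,low[6]=?); scc=(scc[0]=0,scc[1]=0,scc[2]=0,scc[3]=0,scc[4]=0,scc[5]=0,scc[6]=?)
step 7: low=(low[0]=0,low[1]=0,low[2]=0,low[3]=2,low[4]=0,low[5]=0,low[6]=6); scc=(scc[0]=0,scc[1]=0,scc[2]=0,scc[3]=0,scc[4]=0,scc[5]=0,scc[6]=1)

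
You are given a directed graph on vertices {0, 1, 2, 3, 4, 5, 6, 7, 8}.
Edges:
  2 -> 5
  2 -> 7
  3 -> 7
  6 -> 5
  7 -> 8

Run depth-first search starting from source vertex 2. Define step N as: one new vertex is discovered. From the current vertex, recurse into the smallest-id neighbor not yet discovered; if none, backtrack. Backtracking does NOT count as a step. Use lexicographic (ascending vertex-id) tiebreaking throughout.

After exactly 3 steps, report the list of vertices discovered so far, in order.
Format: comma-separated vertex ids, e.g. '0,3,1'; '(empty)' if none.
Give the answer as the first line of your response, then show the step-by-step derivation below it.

2,5,7

step 1: discover 2; path=2; order=2
step 2: discover 5; path=2>5; order=2,5
step 3: discover 7; path=2>7; order=2,5,7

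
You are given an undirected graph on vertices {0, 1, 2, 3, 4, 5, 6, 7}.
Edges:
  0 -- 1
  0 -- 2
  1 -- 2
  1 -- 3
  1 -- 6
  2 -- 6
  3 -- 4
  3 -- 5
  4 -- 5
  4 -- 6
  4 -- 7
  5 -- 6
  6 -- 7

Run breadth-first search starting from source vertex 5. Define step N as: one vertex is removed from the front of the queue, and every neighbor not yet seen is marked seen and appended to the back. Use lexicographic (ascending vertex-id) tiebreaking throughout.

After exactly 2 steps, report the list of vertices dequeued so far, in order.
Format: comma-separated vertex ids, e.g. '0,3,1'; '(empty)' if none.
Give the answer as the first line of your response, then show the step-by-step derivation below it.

5,3

step 1: dequeue 5; queue=[3,4,6]; order=5
step 2: dequeue 3; queue=[4,6,1]; order=5,3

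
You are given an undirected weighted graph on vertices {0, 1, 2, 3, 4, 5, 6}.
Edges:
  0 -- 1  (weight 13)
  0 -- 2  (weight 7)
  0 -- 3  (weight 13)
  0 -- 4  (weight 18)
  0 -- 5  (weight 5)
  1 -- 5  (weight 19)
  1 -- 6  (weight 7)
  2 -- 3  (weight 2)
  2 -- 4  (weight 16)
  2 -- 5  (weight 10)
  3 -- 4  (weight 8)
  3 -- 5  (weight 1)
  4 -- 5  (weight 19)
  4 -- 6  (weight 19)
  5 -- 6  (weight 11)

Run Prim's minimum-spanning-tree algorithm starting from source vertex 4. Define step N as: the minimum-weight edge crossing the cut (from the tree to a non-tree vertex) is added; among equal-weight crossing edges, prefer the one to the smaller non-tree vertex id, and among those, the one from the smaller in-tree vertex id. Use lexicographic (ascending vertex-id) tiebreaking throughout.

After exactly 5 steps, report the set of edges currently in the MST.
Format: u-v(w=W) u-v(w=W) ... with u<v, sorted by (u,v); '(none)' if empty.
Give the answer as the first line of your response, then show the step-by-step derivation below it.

0-5(w=5) 2-3(w=2) 3-4(w=8) 3-5(w=1) 5-6(w=11)

step 1: add edge 3-4 (w=8); MST = {3-4(w=8)}
step 2: add edge 3-5 (w=1); MST = {3-4(w=8) 3-5(w=1)}
step 3: add edge 2-3 (w=2); MST = {2-3(w=2) 3-4(w=8) 3-5(w=1)}
step 4: add edge 0-5 (w=5); MST = {0-5(w=5) 2-3(w=2) 3-4(w=8) 3-5(w=1)}
step 5: add edge 5-6 (w=11); MST = {0-5(w=5) 2-3(w=2) 3-4(w=8) 3-5(w=1) 5-6(w=11)}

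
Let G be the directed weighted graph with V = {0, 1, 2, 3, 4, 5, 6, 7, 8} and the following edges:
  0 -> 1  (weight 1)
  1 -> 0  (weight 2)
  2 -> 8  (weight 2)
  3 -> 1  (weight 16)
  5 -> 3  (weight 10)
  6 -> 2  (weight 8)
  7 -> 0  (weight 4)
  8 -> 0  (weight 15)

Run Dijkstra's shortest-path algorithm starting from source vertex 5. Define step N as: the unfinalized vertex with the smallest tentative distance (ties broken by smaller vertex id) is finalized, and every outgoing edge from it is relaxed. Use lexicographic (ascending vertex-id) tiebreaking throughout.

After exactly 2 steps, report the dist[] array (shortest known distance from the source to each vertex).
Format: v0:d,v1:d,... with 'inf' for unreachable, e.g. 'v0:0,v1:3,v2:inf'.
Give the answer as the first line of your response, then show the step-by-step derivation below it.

v0:inf,v1:26,v2:inf,v3:10,v4:inf,v5:0,v6:inf,v7:inf,v8:inf

step 1: dist = v0:inf,v1:inf,v2:inf,v3:10,v4:inf,v5:0,v6:inf,v7:inf,v8:inf
step 2: dist = v0:inf,v1:26,v2:inf,v3:10,v4:inf,v5:0,v6:inf,v7:inf,v8:inf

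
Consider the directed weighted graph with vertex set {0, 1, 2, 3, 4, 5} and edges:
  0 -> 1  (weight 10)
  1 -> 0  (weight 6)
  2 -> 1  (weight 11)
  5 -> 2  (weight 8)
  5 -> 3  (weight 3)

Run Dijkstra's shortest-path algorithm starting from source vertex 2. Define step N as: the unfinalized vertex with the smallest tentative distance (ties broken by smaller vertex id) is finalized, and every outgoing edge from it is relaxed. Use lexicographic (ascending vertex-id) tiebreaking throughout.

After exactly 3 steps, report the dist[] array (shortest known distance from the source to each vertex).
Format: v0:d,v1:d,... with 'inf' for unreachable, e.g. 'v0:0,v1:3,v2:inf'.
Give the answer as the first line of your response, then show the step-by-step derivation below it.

v0:17,v1:11,v2:0,v3:inf,v4:inf,v5:inf

step 1: dist = v0:inf,v1:11,v2:0,v3:inf,v4:inf,v5:inf
step 2: dist = v0:17,v1:11,v2:0,v3:inf,v4:inf,v5:inf
step 3: dist = v0:17,v1:11,v2:0,v3:inf,v4:inf,v5:inf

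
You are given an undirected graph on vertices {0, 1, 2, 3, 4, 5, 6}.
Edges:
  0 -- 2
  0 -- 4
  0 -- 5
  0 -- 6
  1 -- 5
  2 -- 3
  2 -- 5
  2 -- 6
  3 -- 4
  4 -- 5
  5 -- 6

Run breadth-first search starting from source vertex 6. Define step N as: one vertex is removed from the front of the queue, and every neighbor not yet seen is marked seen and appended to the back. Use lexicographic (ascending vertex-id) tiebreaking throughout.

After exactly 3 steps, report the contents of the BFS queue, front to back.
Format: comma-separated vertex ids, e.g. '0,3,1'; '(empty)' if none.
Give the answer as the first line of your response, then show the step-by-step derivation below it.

5,4,3

step 1: dequeue 6; queue=[0,2,5]; order=6
step 2: dequeue 0; queue=[2,5,4]; order=6,0
step 3: dequeue 2; queue=[5,4,3]; order=6,0,2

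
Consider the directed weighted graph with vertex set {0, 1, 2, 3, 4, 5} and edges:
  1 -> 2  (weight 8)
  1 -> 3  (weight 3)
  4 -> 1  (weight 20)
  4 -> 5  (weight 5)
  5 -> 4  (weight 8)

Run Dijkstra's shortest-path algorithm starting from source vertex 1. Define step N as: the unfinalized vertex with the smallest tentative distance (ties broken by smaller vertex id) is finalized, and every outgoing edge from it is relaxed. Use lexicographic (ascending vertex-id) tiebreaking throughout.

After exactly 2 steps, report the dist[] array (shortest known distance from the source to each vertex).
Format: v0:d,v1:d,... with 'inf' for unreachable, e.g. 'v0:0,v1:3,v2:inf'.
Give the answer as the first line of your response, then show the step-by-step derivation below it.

v0:inf,v1:0,v2:8,v3:3,v4:inf,v5:inf

step 1: dist = v0:inf,v1:0,v2:8,v3:3,v4:inf,v5:inf
step 2: dist = v0:inf,v1:0,v2:8,v3:3,v4:inf,v5:inf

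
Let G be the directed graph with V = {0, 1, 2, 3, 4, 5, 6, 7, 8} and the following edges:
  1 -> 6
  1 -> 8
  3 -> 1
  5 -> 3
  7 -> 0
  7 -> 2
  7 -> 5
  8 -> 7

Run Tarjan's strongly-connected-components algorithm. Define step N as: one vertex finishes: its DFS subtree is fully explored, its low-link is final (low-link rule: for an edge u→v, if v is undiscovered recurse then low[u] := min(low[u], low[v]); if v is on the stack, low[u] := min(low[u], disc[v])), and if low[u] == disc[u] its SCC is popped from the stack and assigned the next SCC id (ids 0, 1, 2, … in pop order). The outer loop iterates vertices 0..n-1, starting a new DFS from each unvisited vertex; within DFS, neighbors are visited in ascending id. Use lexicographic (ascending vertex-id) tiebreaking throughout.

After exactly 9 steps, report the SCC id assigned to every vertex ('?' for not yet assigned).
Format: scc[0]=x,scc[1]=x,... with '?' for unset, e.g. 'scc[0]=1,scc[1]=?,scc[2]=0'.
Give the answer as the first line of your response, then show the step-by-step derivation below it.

scc[0]=0,scc[1]=3,scc[2]=2,scc[3]=3,scc[4]=4,scc[5]=3,scc[6]=1,scc[7]=3,scc[8]=3

step 1: low=(low[0]=0,low[1]=?,low[2]=?,low[3]=?,low[4]=?,low[5]=?,low[6]=?,low[7]=?,low[8]=?); scc=(scc[0]=0,scc[1]=?,scc[2]=?,scc[3]=?,scc[4]=?,scc[5]=?,scc[6]=?,scc[7]=?,scc[8]=?)
step 2: low=(low[0]=0,low[1]=1,low[2]=?,low[3]=?,low[4]=?,low[5]=?,low[6]=2,low[7]=?,low[8]=?); scc=(scc[0]=0,scc[1]=?,scc[2]=?,scc[3]=?,scc[4]=?,scc[5]=?,scc[6]=1,scc[7]=?,scc[8]=?)
step 3: low=(low[0]=0,low[1]=1,low[2]=5,low[3]=?,low[4]=?,low[5]=?,low[6]=2,low[7]=4,low[8]=3); scc=(scc[0]=0,scc[1]=?,scc[2]=2,scc[3]=?,scc[4]=?,scc[5]=?,scc[6]=1,scc[7]=?,scc[8]=?)
step 4: low=(low[0]=0,low[1]=1,low[2]=5,low[3]=1,low[4]=?,low[5]=6,low[6]=2,low[7]=4,low[8]=3); scc=(scc[0]=0,scc[1]=?,scc[2]=2,scc[3]=?,scc[4]=?,scc[5]=?,scc[6]=1,scc[7]=?,scc[8]=?)
step 5: low=(low[0]=0,low[1]=1,low[2]=5,low[3]=1,low[4]=?,low[5]=1,low[6]=2,low[7]=4,low[8]=3); scc=(scc[0]=0,scc[1]=?,scc[2]=2,scc[3]=?,scc[4]=?,scc[5]=?,scc[6]=1,scc[7]=?,scc[8]=?)
step 6: low=(low[0]=0,low[1]=1,low[2]=5,low[3]=1,low[4]=?,low[5]=1,low[6]=2,low[7]=1,low[8]=3); scc=(scc[0]=0,scc[1]=?,scc[2]=2,scc[3]=?,scc[4]=?,scc[5]=?,scc[6]=1,scc[7]=?,scc[8]=?)
step 7: low=(low[0]=0,low[1]=1,low[2]=5,low[3]=1,low[4]=?,low[5]=1,low[6]=2,low[7]=1,low[8]=1); scc=(scc[0]=0,scc[1]=?,scc[2]=2,scc[3]=?,scc[4]=?,scc[5]=?,scc[6]=1,scc[7]=?,scc[8]=?)
step 8: low=(low[0]=0,low[1]=1,low[2]=5,low[3]=1,low[4]=?,low[5]=1,low[6]=2,low[7]=1,low[8]=1); scc=(scc[0]=0,scc[1]=3,scc[2]=2,scc[3]=3,scc[4]=?,scc[5]=3,scc[6]=1,scc[7]=3,scc[8]=3)
step 9: low=(low[0]=0,low[1]=1,low[2]=5,low[3]=1,low[4]=8,low[5]=1,low[6]=2,low[7]=1,low[8]=1); scc=(scc[0]=0,scc[1]=3,scc[2]=2,scc[3]=3,scc[4]=4,scc[5]=3,scc[6]=1,scc[7]=3,scc[8]=3)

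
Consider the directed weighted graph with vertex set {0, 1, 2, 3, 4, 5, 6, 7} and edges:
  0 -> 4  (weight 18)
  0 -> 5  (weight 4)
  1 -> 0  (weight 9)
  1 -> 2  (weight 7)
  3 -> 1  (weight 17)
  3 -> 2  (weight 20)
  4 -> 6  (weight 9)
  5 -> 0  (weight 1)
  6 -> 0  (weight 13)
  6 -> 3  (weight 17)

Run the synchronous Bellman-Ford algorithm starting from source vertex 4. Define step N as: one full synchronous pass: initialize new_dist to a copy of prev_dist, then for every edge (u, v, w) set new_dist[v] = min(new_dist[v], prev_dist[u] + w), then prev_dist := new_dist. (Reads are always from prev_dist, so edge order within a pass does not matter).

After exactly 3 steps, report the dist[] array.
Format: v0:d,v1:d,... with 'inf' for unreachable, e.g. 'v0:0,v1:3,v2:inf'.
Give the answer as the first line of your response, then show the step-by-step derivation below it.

v0:22,v1:43,v2:46,v3:26,v4:0,v5:26,v6:9,v7:inf

step 1: dist = v0:inf,v1:inf,v2:inf,v3:inf,v4:0,v5:inf,v6:9,v7:inf
step 2: dist = v0:22,v1:inf,v2:inf,v3:26,v4:0,v5:inf,v6:9,v7:inf
step 3: dist = v0:22,v1:43,v2:46,v3:26,v4:0,v5:26,v6:9,v7:inf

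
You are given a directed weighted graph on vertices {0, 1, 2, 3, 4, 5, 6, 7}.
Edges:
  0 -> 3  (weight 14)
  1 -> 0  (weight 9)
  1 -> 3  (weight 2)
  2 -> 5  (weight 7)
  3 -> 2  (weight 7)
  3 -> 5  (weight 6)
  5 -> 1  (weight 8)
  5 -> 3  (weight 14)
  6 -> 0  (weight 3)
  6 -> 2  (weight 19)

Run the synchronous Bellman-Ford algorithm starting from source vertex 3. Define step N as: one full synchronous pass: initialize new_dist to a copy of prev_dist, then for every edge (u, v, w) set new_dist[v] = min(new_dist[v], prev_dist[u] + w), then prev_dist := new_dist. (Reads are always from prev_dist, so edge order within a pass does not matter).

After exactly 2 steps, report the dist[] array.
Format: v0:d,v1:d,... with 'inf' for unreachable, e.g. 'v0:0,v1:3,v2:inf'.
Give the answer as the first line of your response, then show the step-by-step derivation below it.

v0:inf,v1:14,v2:7,v3:0,v4:inf,v5:6,v6:inf,v7:inf

step 1: dist = v0:inf,v1:inf,v2:7,v3:0,v4:inf,v5:6,v6:inf,v7:inf
step 2: dist = v0:inf,v1:14,v2:7,v3:0,v4:inf,v5:6,v6:inf,v7:inf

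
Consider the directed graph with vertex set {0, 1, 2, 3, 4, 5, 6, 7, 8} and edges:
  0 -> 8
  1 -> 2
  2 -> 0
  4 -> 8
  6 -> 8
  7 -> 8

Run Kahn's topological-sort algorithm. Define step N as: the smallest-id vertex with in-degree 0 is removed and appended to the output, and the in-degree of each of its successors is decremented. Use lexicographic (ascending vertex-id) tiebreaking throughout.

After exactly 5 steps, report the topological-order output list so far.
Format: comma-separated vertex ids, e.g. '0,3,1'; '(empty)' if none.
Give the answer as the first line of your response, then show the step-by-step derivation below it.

1,2,0,3,4

step 1: output 1; order=[1]; indeg=(1,0,0,0,0,0,0,0,4)
step 2: output 2; order=[1,2]; indeg=(0,0,0,0,0,0,0,0,4)
step 3: output 0; order=[1,2,0]; indeg=(0,0,0,0,0,0,0,0,3)
step 4: output 3; order=[1,2,0,3]; indeg=(0,0,0,0,0,0,0,0,3)
step 5: output 4; order=[1,2,0,3,4]; indeg=(0,0,0,0,0,0,0,0,2)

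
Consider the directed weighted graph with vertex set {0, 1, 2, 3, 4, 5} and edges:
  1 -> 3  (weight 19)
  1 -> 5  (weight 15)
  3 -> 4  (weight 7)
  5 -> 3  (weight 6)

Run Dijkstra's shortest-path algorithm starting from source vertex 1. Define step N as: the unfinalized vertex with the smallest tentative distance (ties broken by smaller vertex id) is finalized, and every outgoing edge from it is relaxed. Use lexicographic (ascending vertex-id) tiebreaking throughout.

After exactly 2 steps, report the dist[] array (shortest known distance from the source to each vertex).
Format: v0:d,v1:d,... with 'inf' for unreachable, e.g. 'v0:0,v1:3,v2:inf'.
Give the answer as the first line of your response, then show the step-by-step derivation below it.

v0:inf,v1:0,v2:inf,v3:19,v4:inf,v5:15

step 1: dist = v0:inf,v1:0,v2:inf,v3:19,v4:inf,v5:15
step 2: dist = v0:inf,v1:0,v2:inf,v3:19,v4:inf,v5:15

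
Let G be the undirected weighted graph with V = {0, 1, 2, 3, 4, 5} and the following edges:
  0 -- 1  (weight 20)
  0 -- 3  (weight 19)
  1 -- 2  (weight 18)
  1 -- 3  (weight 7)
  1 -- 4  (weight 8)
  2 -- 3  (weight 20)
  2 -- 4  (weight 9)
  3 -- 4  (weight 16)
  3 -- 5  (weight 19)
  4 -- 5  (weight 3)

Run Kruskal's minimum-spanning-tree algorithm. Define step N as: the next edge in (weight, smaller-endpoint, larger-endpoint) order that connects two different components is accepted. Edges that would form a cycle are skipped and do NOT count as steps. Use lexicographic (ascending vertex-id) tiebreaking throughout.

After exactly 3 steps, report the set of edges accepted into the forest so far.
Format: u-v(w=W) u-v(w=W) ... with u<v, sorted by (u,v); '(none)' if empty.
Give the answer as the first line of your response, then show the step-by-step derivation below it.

1-3(w=7) 1-4(w=8) 4-5(w=3)

step 1: add edge 4-5 (w=3); MST = {4-5(w=3)}
step 2: add edge 1-3 (w=7); MST = {1-3(w=7) 4-5(w=3)}
step 3: add edge 1-4 (w=8); MST = {1-3(w=7) 1-4(w=8) 4-5(w=3)}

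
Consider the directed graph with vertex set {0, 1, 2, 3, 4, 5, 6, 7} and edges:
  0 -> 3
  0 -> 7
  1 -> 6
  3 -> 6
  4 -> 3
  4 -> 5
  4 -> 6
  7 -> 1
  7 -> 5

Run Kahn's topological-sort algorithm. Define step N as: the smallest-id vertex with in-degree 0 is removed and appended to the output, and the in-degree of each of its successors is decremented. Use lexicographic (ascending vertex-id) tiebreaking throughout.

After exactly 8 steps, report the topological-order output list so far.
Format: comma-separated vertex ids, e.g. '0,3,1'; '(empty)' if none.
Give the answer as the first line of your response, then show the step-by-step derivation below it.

0,2,4,3,7,1,5,6

step 1: output 0; order=[0]; indeg=(0,1,0,1,0,2,3,0)
step 2: output 2; order=[0,2]; indeg=(0,1,0,1,0,2,3,0)
step 3: output 4; order=[0,2,4]; indeg=(0,1,0,0,0,1,2,0)
step 4: output 3; order=[0,2,4,3]; indeg=(0,1,0,0,0,1,1,0)
step 5: output 7; order=[0,2,4,3,7]; indeg=(0,0,0,0,0,0,1,0)
step 6: output 1; order=[0,2,4,3,7,1]; indeg=(0,0,0,0,0,0,0,0)
step 7: output 5; order=[0,2,4,3,7,1,5]; indeg=(0,0,0,0,0,0,0,0)
step 8: output 6; order=[0,2,4,3,7,1,5,6]; indeg=(0,0,0,0,0,0,0,0)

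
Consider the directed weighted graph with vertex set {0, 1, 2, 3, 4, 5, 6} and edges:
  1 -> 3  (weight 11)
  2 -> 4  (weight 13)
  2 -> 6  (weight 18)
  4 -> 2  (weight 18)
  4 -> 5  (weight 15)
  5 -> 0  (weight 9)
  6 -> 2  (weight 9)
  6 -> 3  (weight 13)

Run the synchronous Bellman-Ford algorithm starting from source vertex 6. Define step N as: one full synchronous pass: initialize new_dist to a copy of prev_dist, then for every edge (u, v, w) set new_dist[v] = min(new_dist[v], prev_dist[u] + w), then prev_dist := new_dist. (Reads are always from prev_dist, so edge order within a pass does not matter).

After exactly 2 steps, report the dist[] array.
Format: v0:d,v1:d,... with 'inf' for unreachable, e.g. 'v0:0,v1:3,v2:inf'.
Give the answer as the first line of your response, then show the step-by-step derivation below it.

v0:inf,v1:inf,v2:9,v3:13,v4:22,v5:inf,v6:0

step 1: dist = v0:inf,v1:inf,v2:9,v3:13,v4:inf,v5:inf,v6:0
step 2: dist = v0:inf,v1:inf,v2:9,v3:13,v4:22,v5:inf,v6:0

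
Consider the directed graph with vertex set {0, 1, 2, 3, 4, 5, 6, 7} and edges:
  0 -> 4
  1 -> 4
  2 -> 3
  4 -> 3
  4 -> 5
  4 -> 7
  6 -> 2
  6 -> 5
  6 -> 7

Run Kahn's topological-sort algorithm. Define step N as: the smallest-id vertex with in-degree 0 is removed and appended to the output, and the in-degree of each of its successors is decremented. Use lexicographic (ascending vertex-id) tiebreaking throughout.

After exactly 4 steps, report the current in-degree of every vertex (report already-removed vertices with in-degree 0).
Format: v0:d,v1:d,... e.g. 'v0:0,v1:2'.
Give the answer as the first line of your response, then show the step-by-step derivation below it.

v0:0,v1:0,v2:0,v3:1,v4:0,v5:0,v6:0,v7:0

step 1: output 0; order=[0]; indeg=(0,0,1,2,1,2,0,2)
step 2: output 1; order=[0,1]; indeg=(0,0,1,2,0,2,0,2)
step 3: output 4; order=[0,1,4]; indeg=(0,0,1,1,0,1,0,1)
step 4: output 6; order=[0,1,4,6]; indeg=(0,0,0,1,0,0,0,0)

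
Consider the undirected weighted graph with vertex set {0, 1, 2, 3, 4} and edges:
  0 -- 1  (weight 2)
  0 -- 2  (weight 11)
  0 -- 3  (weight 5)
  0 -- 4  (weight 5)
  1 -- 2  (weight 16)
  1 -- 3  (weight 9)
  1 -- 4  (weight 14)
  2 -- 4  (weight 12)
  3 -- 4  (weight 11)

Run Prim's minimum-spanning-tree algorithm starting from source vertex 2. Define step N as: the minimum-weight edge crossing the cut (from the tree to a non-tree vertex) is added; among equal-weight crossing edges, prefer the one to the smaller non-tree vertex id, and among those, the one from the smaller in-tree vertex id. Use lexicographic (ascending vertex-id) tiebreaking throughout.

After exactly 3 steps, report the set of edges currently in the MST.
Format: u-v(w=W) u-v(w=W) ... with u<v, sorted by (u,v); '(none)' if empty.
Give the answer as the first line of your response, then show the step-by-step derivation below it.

0-1(w=2) 0-2(w=11) 0-3(w=5)

step 1: add edge 0-2 (w=11); MST = {0-2(w=11)}
step 2: add edge 0-1 (w=2); MST = {0-1(w=2) 0-2(w=11)}
step 3: add edge 0-3 (w=5); MST = {0-1(w=2) 0-2(w=11) 0-3(w=5)}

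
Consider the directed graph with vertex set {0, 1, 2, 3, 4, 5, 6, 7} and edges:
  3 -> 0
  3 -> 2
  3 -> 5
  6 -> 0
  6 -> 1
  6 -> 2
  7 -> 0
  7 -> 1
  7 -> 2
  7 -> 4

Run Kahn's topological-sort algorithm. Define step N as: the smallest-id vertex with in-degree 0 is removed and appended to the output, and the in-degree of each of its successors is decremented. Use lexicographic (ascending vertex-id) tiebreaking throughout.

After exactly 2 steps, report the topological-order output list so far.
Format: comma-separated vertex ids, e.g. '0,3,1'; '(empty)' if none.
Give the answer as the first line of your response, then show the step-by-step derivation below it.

3,5

step 1: output 3; order=[3]; indeg=(2,2,2,0,1,0,0,0)
step 2: output 5; order=[3,5]; indeg=(2,2,2,0,1,0,0,0)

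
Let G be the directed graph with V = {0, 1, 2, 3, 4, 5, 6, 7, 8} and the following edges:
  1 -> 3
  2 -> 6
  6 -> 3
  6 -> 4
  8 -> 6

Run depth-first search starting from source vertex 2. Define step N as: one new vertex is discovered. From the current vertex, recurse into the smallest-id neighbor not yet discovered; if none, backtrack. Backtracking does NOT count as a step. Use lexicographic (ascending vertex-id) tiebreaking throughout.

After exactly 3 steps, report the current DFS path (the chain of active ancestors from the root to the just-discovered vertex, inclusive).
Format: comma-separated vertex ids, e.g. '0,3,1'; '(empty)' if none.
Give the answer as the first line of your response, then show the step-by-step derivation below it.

2,6,3

step 1: discover 2; path=2; order=2
step 2: discover 6; path=2>6; order=2,6
step 3: discover 3; path=2>6>3; order=2,6,3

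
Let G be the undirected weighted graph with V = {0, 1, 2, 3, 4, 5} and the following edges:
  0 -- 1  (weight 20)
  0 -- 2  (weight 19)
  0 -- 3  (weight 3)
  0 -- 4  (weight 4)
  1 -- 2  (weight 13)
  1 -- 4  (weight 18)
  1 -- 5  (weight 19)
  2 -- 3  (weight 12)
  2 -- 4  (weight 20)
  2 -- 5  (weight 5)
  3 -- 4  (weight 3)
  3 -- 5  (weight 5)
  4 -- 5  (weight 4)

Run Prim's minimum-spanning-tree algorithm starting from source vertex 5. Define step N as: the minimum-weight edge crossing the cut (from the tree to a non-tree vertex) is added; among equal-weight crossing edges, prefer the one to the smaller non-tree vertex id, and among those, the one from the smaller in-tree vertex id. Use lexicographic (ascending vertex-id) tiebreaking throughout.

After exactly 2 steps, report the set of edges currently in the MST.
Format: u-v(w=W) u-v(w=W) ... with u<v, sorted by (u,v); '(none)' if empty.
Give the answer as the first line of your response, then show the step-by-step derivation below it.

3-4(w=3) 4-5(w=4)

step 1: add edge 4-5 (w=4); MST = {4-5(w=4)}
step 2: add edge 3-4 (w=3); MST = {3-4(w=3) 4-5(w=4)}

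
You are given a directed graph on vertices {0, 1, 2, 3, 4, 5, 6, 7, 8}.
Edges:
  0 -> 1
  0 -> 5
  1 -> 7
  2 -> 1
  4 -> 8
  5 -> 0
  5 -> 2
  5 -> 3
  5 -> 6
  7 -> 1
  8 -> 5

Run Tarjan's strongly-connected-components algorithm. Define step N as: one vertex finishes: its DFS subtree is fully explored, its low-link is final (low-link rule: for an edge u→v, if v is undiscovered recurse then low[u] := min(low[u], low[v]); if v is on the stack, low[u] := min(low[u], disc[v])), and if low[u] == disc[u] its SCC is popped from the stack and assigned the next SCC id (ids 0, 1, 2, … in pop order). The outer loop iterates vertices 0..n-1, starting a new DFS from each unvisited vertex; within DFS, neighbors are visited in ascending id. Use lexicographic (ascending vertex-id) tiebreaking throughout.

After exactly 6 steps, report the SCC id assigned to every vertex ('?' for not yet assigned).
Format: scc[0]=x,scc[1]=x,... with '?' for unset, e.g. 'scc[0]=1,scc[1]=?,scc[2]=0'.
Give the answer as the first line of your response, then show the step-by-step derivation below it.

scc[0]=?,scc[1]=0,scc[2]=1,scc[3]=2,scc[4]=?,scc[5]=?,scc[6]=3,scc[7]=0,scc[8]=?

step 1: low=(low[0]=0,low[1]=1,low[2]=?,low[3]=?,low[4]=?,low[5]=?,low[6]=?,low[7]=1,low[8]=?); scc=(scc[0]=?,scc[1]=?,scc[2]=?,scc[3]=?,scc[4]=?,scc[5]=?,scc[6]=?,scc[7]=?,scc[8]=?)
step 2: low=(low[0]=0,low[1]=1,low[2]=?,low[3]=?,low[4]=?,low[5]=?,low[6]=?,low[7]=1,low[8]=?); scc=(scc[0]=?,scc[1]=0,scc[2]=?,scc[3]=?,scc[4]=?,scc[5]=?,scc[6]=?,scc[7]=0,scc[8]=?)
step 3: low=(low[0]=0,low[1]=1,low[2]=4,low[3]=?,low[4]=?,low[5]=0,low[6]=?,low[7]=1,low[8]=?); scc=(scc[0]=?,scc[1]=0,scc[2]=1,scc[3]=?,scc[4]=?,scc[5]=?,scc[6]=?,scc[7]=0,scc[8]=?)
step 4: low=(low[0]=0,low[1]=1,low[2]=4,low[3]=5,low[4]=?,low[5]=0,low[6]=?,low[7]=1,low[8]=?); scc=(scc[0]=?,scc[1]=0,scc[2]=1,scc[3]=2,scc[4]=?,scc[5]=?,scc[6]=?,scc[7]=0,scc[8]=?)
step 5: low=(low[0]=0,low[1]=1,low[2]=4,low[3]=5,low[4]=?,low[5]=0,low[6]=6,low[7]=1,low[8]=?); scc=(scc[0]=?,scc[1]=0,scc[2]=1,scc[3]=2,scc[4]=?,scc[5]=?,scc[6]=3,scc[7]=0,scc[8]=?)
step 6: low=(low[0]=0,low[1]=1,low[2]=4,low[3]=5,low[4]=?,low[5]=0,low[6]=6,low[7]=1,low[8]=?); scc=(scc[0]=?,scc[1]=0,scc[2]=1,scc[3]=2,scc[4]=?,scc[5]=?,scc[6]=3,scc[7]=0,scc[8]=?)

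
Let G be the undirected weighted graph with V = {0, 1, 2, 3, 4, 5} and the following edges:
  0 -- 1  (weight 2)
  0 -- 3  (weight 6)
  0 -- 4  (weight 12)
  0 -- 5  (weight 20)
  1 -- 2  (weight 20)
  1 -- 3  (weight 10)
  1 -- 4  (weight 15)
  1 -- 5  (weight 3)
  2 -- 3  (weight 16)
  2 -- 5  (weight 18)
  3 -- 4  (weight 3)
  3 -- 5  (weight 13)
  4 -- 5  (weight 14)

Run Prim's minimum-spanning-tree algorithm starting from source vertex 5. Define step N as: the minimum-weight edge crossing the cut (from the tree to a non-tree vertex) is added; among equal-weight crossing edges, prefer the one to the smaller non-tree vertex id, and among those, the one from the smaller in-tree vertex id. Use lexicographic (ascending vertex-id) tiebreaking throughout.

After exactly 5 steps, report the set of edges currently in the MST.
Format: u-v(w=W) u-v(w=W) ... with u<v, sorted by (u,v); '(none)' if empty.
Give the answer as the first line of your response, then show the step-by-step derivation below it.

0-1(w=2) 0-3(w=6) 1-5(w=3) 2-3(w=16) 3-4(w=3)

step 1: add edge 1-5 (w=3); MST = {1-5(w=3)}
step 2: add edge 0-1 (w=2); MST = {0-1(w=2) 1-5(w=3)}
step 3: add edge 0-3 (w=6); MST = {0-1(w=2) 0-3(w=6) 1-5(w=3)}
step 4: add edge 3-4 (w=3); MST = {0-1(w=2) 0-3(w=6) 1-5(w=3) 3-4(w=3)}
step 5: add edge 2-3 (w=16); MST = {0-1(w=2) 0-3(w=6) 1-5(w=3) 2-3(w=16) 3-4(w=3)}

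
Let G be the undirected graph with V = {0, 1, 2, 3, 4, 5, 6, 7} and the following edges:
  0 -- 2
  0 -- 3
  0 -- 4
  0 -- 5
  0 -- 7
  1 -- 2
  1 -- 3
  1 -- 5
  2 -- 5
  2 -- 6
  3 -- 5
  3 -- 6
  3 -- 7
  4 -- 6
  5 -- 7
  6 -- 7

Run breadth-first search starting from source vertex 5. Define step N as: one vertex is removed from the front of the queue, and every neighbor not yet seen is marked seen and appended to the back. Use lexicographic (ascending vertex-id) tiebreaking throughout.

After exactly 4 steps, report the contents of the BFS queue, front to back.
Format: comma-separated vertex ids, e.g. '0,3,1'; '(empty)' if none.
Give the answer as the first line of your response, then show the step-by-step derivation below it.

3,7,4,6

step 1: dequeue 5; queue=[0,1,2,3,7]; order=5
step 2: dequeue 0; queue=[1,2,3,7,4]; order=5,0
step 3: dequeue 1; queue=[2,3,7,4]; order=5,0,1
step 4: dequeue 2; queue=[3,7,4,6]; order=5,0,1,2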